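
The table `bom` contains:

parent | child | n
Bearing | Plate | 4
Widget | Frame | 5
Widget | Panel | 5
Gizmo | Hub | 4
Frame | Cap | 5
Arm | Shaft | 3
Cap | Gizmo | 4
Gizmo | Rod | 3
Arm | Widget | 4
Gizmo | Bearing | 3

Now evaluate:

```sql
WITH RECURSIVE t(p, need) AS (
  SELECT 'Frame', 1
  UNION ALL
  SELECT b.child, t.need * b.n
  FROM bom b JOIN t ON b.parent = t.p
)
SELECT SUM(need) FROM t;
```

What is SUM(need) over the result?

Base: (Frame, need=1).
Iteration 1: components of {Frame} -> Cap = 1*5 = 5.
Iteration 2: components of {Cap} -> Gizmo = 5*4 = 20.
Iteration 3: components of {Gizmo} -> Bearing = 20*3 = 60, Hub = 20*4 = 80, Rod = 20*3 = 60.
Iteration 4: components of {Bearing,Hub,Rod} -> Plate = 60*4 = 240.
Iteration 5: no further components; recursion stops.
SUM(need) = 1 + 5 + 20 + 60 + 60 + 80 + 240 = 466.

466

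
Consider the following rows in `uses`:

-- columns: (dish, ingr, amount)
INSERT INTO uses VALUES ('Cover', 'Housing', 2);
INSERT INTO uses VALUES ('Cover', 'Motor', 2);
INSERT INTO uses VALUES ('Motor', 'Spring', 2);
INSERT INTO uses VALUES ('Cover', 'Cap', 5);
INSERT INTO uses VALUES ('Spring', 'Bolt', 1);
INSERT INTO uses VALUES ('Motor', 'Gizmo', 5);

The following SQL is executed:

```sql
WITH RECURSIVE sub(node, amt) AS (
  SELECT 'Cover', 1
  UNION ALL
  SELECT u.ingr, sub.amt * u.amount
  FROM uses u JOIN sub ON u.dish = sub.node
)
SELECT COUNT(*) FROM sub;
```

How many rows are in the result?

7

Base: (Cover, amt=1).
Iteration 1: components of {Cover} -> Cap = 1*5 = 5, Housing = 1*2 = 2, Motor = 1*2 = 2.
Iteration 2: components of {Cap,Housing,Motor} -> Gizmo = 2*5 = 10, Spring = 2*2 = 4.
Iteration 3: components of {Gizmo,Spring} -> Bolt = 4*1 = 4.
Iteration 4: no further components; recursion stops.
Total rows emitted: 7.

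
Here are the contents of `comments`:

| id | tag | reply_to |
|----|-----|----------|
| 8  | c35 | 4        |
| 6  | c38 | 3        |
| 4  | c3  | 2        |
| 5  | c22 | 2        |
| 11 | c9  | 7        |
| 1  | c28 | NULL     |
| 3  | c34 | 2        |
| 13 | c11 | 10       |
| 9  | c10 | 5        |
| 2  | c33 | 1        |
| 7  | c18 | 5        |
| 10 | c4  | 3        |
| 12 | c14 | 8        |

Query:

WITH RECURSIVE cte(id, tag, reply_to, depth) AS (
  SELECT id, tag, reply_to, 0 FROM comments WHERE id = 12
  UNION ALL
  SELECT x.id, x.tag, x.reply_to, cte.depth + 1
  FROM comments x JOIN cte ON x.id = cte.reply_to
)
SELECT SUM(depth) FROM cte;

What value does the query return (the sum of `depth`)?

10

Base: id=12 (c14), reply_to=8, depth 0.
Iteration 1: join on id=8 -> c35 (id 8, reply_to=4, depth 1).
Iteration 2: join on id=4 -> c3 (id 4, reply_to=2, depth 2).
Iteration 3: join on id=2 -> c33 (id 2, reply_to=1, depth 3).
Iteration 4: join on id=1 -> c28 (id 1, reply_to=NULL, depth 4).
Iteration 5: reply_to is NULL; no match; recursion stops.
SUM(depth) = 0 + 1 + 2 + 3 + 4 = 10.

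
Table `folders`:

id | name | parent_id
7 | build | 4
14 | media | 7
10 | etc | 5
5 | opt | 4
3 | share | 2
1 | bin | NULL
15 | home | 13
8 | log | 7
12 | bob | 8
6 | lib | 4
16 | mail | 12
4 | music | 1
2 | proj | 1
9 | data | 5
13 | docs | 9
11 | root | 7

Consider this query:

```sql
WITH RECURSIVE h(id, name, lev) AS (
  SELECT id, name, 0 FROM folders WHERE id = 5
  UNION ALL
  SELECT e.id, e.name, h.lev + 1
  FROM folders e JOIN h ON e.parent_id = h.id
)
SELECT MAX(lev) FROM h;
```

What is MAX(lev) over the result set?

Base: id=5 (opt) at lev 0.
Iteration 1: rows with parent_id in {5} -> data (id 9, lev 1), etc (id 10, lev 1).
Iteration 2: rows with parent_id in {9,10} -> docs (id 13, lev 2).
Iteration 3: rows with parent_id in {13} -> home (id 15, lev 3).
Iteration 4: no rows with parent_id in {15}; recursion stops.
lev values: 0, 1, 1, 2, 3; the maximum is 3.

3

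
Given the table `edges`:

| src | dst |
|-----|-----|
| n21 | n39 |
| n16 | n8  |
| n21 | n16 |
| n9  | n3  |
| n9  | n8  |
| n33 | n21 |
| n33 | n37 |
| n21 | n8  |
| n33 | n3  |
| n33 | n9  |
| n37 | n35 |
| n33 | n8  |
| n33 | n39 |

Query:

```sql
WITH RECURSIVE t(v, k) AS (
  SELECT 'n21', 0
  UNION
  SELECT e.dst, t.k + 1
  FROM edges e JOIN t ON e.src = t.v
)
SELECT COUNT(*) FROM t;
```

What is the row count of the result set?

5

Base: (n21, k=0).
Iteration 1: edges from {n21} -> (n16, k=1), (n39, k=1), (n8, k=1).
Iteration 2: edges from {n16,n39,n8} -> (n8, k=2).
Iteration 3: no outgoing edges from {n8}; recursion stops.
Total rows emitted: 5.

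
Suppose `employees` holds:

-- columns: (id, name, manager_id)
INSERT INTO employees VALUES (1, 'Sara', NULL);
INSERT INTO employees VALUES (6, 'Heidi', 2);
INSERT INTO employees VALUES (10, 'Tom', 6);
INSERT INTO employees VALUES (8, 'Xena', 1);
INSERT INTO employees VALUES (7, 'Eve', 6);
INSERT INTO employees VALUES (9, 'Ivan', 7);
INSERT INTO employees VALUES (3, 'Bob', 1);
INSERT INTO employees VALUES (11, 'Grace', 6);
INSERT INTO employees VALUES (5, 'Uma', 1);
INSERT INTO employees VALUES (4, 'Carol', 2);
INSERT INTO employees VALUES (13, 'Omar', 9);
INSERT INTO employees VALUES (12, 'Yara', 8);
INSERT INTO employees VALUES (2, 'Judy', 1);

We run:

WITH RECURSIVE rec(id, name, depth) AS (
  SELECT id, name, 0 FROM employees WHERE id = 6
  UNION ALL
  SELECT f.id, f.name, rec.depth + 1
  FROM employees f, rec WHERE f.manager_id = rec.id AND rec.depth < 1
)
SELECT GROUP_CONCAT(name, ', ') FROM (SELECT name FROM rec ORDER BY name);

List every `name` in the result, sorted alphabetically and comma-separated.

Eve, Grace, Heidi, Tom

Base: id=6 (Heidi) at depth 0.
Iteration 1: rows with manager_id in {6} -> Eve (id 7, depth 1), Tom (id 10, depth 1), Grace (id 11, depth 1).
Iteration 2: depth < 1 fails for all current rows; recursion stops.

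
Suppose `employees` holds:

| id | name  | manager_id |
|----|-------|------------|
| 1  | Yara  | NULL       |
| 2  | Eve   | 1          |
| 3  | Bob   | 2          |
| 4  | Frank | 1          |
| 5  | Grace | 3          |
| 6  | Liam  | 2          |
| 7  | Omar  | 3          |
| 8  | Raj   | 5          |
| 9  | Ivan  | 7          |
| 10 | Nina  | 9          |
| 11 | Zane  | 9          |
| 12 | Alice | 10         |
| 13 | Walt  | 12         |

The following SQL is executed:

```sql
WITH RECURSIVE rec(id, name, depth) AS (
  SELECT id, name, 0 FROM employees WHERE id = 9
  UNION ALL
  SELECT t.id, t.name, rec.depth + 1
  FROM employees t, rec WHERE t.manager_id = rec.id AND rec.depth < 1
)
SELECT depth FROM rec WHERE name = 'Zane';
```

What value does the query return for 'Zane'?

Base: id=9 (Ivan) at depth 0.
Iteration 1: rows with manager_id in {9} -> Nina (id 10, depth 1), Zane (id 11, depth 1).
Iteration 2: depth < 1 fails for all current rows; recursion stops.

1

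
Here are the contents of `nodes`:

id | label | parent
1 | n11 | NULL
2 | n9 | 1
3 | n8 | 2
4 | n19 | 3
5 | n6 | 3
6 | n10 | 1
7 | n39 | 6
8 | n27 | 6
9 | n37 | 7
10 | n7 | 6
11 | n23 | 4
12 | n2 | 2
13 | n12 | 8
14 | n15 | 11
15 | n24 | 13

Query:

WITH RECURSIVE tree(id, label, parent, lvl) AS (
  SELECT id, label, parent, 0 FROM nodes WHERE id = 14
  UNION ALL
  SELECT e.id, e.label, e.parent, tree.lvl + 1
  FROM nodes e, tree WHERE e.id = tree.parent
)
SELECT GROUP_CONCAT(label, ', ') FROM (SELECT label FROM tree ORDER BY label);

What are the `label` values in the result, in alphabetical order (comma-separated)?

Base: id=14 (n15), parent=11, lvl 0.
Iteration 1: join on id=11 -> n23 (id 11, parent=4, lvl 1).
Iteration 2: join on id=4 -> n19 (id 4, parent=3, lvl 2).
Iteration 3: join on id=3 -> n8 (id 3, parent=2, lvl 3).
Iteration 4: join on id=2 -> n9 (id 2, parent=1, lvl 4).
Iteration 5: join on id=1 -> n11 (id 1, parent=NULL, lvl 5).
Iteration 6: parent is NULL; no match; recursion stops.

n11, n15, n19, n23, n8, n9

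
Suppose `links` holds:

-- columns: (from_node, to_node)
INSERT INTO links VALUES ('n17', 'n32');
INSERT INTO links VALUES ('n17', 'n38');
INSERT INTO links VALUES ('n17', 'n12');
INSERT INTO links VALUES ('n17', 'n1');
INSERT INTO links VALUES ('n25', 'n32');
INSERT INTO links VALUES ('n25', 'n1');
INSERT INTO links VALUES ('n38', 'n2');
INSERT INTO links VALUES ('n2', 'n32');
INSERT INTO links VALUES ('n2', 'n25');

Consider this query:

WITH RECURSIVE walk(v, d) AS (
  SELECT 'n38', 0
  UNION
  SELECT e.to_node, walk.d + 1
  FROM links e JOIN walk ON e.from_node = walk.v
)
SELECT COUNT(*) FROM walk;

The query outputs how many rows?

Base: (n38, d=0).
Iteration 1: edges from {n38} -> (n2, d=1).
Iteration 2: edges from {n2} -> (n25, d=2), (n32, d=2).
Iteration 3: edges from {n25,n32} -> (n1, d=3), (n32, d=3).
Iteration 4: no outgoing edges from {n1,n32}; recursion stops.
Total rows emitted: 6.

6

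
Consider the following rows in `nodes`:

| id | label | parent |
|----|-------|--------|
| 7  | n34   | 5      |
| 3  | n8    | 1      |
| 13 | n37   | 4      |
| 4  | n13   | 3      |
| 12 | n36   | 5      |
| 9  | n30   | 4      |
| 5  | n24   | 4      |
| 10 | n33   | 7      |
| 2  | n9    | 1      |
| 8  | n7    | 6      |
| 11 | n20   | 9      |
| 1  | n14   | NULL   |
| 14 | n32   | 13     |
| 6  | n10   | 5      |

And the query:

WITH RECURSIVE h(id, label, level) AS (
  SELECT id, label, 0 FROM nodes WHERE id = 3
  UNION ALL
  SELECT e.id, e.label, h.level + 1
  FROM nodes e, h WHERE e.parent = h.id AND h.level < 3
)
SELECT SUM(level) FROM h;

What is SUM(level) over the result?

Base: id=3 (n8) at level 0.
Iteration 1: rows with parent in {3} -> n13 (id 4, level 1).
Iteration 2: rows with parent in {4} -> n24 (id 5, level 2), n30 (id 9, level 2), n37 (id 13, level 2).
Iteration 3: rows with parent in {5,9,13} -> n10 (id 6, level 3), n34 (id 7, level 3), n20 (id 11, level 3), n36 (id 12, level 3), n32 (id 14, level 3).
Iteration 4: level < 3 fails for all current rows; recursion stops.
SUM(level) = 0 + 1 + 2 + 2 + 2 + 3 + 3 + 3 + 3 + 3 = 22.

22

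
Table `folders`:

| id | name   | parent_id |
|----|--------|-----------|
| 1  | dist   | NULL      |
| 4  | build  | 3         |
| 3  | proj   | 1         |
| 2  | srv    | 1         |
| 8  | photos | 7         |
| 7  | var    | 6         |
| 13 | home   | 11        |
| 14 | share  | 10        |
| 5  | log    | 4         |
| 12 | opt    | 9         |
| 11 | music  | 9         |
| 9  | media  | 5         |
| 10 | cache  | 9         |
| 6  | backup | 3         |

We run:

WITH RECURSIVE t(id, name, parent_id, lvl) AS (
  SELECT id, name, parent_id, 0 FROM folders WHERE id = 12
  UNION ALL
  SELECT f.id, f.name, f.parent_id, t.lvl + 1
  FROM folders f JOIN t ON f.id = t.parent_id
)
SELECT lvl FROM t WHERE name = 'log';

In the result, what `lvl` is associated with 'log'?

Base: id=12 (opt), parent_id=9, lvl 0.
Iteration 1: join on id=9 -> media (id 9, parent_id=5, lvl 1).
Iteration 2: join on id=5 -> log (id 5, parent_id=4, lvl 2).
Iteration 3: join on id=4 -> build (id 4, parent_id=3, lvl 3).
Iteration 4: join on id=3 -> proj (id 3, parent_id=1, lvl 4).
Iteration 5: join on id=1 -> dist (id 1, parent_id=NULL, lvl 5).
Iteration 6: parent_id is NULL; no match; recursion stops.

2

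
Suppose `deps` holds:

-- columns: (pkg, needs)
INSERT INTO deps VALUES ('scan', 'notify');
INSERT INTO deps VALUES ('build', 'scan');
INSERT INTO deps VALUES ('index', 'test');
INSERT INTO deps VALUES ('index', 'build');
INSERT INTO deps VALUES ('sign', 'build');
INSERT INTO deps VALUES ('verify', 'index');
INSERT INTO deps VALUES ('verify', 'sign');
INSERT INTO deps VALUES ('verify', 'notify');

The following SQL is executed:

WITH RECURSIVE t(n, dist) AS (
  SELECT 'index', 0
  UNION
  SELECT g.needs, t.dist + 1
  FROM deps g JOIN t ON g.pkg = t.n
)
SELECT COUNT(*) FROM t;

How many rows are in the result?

Base: (index, dist=0).
Iteration 1: edges from {index} -> (build, dist=1), (test, dist=1).
Iteration 2: edges from {build,test} -> (scan, dist=2).
Iteration 3: edges from {scan} -> (notify, dist=3).
Iteration 4: no outgoing edges from {notify}; recursion stops.
Total rows emitted: 5.

5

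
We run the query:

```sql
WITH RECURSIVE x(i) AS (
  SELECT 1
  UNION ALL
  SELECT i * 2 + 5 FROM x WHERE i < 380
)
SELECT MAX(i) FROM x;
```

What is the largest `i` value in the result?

Base: i=1.
Iteration 1: 1 < 380 holds -> i = 1 * 2 + 5 = 7.
Iteration 2: 7 < 380 holds -> i = 7 * 2 + 5 = 19.
Iteration 3: 19 < 380 holds -> i = 19 * 2 + 5 = 43.
Iteration 4: 43 < 380 holds -> i = 43 * 2 + 5 = 91.
Iteration 5: 91 < 380 holds -> i = 91 * 2 + 5 = 187.
Iteration 6: 187 < 380 holds -> i = 187 * 2 + 5 = 379.
Iteration 7: 379 < 380 holds -> i = 379 * 2 + 5 = 763.
Iteration 8: 763 < 380 fails; recursion stops.
i values: 1, 7, 19, 43, 91, 187, 379, 763; the maximum is 763.

763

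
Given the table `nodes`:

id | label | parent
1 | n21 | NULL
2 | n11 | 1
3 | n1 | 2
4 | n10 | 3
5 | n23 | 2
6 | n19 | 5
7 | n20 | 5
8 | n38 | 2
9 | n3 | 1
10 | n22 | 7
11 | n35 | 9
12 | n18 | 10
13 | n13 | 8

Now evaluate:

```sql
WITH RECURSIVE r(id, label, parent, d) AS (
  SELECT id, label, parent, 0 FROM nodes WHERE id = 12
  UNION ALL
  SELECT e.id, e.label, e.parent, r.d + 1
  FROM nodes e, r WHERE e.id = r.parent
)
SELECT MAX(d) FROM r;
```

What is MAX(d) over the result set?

5

Base: id=12 (n18), parent=10, d 0.
Iteration 1: join on id=10 -> n22 (id 10, parent=7, d 1).
Iteration 2: join on id=7 -> n20 (id 7, parent=5, d 2).
Iteration 3: join on id=5 -> n23 (id 5, parent=2, d 3).
Iteration 4: join on id=2 -> n11 (id 2, parent=1, d 4).
Iteration 5: join on id=1 -> n21 (id 1, parent=NULL, d 5).
Iteration 6: parent is NULL; no match; recursion stops.
d values: 0, 1, 2, 3, 4, 5; the maximum is 5.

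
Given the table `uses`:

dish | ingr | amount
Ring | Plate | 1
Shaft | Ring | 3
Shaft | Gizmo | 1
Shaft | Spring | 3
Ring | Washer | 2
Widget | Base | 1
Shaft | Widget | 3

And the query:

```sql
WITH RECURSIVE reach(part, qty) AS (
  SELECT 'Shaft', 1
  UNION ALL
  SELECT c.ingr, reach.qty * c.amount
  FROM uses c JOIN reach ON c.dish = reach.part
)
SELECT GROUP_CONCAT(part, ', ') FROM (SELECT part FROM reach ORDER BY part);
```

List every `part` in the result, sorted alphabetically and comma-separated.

Base, Gizmo, Plate, Ring, Shaft, Spring, Washer, Widget

Base: (Shaft, qty=1).
Iteration 1: components of {Shaft} -> Gizmo = 1*1 = 1, Ring = 1*3 = 3, Spring = 1*3 = 3, Widget = 1*3 = 3.
Iteration 2: components of {Gizmo,Ring,Spring,Widget} -> Base = 3*1 = 3, Plate = 3*1 = 3, Washer = 3*2 = 6.
Iteration 3: no further components; recursion stops.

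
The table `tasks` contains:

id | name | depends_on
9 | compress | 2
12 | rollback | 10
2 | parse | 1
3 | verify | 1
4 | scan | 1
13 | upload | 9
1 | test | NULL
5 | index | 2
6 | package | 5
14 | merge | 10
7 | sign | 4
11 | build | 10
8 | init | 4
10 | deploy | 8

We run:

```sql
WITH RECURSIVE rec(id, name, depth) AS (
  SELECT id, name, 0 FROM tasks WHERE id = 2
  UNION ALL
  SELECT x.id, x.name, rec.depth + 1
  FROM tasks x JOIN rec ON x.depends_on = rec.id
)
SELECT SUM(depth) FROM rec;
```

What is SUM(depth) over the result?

6

Base: id=2 (parse) at depth 0.
Iteration 1: rows with depends_on in {2} -> index (id 5, depth 1), compress (id 9, depth 1).
Iteration 2: rows with depends_on in {5,9} -> package (id 6, depth 2), upload (id 13, depth 2).
Iteration 3: no rows with depends_on in {6,13}; recursion stops.
SUM(depth) = 0 + 1 + 1 + 2 + 2 = 6.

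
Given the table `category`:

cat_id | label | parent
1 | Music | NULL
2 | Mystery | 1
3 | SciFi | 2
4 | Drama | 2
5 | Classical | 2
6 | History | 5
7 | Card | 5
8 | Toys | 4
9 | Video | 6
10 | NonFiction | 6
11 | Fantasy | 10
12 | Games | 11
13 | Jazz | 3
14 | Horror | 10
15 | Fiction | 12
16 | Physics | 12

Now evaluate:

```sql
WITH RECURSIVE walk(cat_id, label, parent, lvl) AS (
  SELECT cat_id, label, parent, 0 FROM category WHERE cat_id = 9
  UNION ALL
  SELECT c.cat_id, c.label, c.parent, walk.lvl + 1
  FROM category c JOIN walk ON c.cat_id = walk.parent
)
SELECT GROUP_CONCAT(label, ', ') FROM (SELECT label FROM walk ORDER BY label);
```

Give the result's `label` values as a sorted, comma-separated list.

Base: cat_id=9 (Video), parent=6, lvl 0.
Iteration 1: join on cat_id=6 -> History (id 6, parent=5, lvl 1).
Iteration 2: join on cat_id=5 -> Classical (id 5, parent=2, lvl 2).
Iteration 3: join on cat_id=2 -> Mystery (id 2, parent=1, lvl 3).
Iteration 4: join on cat_id=1 -> Music (id 1, parent=NULL, lvl 4).
Iteration 5: parent is NULL; no match; recursion stops.

Classical, History, Music, Mystery, Video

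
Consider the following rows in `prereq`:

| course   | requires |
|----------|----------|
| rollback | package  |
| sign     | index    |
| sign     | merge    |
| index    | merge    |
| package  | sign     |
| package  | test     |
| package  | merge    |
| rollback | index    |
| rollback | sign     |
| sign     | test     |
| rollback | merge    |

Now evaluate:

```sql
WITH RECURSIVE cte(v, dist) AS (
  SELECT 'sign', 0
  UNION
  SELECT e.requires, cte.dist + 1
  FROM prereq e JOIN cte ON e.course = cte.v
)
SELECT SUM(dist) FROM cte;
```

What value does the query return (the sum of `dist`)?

Base: (sign, dist=0).
Iteration 1: edges from {sign} -> (index, dist=1), (merge, dist=1), (test, dist=1).
Iteration 2: edges from {index,merge,test} -> (merge, dist=2).
Iteration 3: no outgoing edges from {merge}; recursion stops.
SUM(dist) = 0 + 1 + 1 + 1 + 2 = 5.

5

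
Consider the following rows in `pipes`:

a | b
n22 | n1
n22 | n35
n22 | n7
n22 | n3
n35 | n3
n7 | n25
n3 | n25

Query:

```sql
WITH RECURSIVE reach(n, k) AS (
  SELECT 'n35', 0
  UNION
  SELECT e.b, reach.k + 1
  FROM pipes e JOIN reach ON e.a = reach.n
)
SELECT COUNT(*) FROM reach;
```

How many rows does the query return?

3

Base: (n35, k=0).
Iteration 1: edges from {n35} -> (n3, k=1).
Iteration 2: edges from {n3} -> (n25, k=2).
Iteration 3: no outgoing edges from {n25}; recursion stops.
Total rows emitted: 3.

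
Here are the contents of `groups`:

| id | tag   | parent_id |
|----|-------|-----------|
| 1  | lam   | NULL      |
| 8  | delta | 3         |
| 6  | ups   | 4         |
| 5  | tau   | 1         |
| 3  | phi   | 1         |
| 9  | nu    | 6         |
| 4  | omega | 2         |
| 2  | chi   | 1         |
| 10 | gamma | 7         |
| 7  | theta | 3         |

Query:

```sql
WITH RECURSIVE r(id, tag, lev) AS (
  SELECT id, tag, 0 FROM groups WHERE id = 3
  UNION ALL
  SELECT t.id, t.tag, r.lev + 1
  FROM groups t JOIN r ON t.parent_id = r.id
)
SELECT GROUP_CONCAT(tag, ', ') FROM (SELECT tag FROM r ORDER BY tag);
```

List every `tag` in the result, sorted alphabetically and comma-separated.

Base: id=3 (phi) at lev 0.
Iteration 1: rows with parent_id in {3} -> theta (id 7, lev 1), delta (id 8, lev 1).
Iteration 2: rows with parent_id in {7,8} -> gamma (id 10, lev 2).
Iteration 3: no rows with parent_id in {10}; recursion stops.

delta, gamma, phi, theta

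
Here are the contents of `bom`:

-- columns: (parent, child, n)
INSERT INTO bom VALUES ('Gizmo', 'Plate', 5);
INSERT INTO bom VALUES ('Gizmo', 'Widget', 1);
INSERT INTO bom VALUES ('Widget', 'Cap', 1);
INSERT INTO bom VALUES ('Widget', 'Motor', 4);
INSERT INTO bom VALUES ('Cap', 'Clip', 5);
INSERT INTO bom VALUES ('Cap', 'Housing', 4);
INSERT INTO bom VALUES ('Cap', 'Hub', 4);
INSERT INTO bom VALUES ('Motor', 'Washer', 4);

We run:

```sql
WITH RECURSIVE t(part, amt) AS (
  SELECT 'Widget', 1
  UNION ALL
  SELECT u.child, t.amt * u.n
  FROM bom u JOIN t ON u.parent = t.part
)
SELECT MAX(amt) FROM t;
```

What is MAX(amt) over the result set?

16

Base: (Widget, amt=1).
Iteration 1: components of {Widget} -> Cap = 1*1 = 1, Motor = 1*4 = 4.
Iteration 2: components of {Cap,Motor} -> Clip = 1*5 = 5, Housing = 1*4 = 4, Hub = 1*4 = 4, Washer = 4*4 = 16.
Iteration 3: no further components; recursion stops.
amt values: 1, 1, 4, 5, 4, 4, 16; the maximum is 16.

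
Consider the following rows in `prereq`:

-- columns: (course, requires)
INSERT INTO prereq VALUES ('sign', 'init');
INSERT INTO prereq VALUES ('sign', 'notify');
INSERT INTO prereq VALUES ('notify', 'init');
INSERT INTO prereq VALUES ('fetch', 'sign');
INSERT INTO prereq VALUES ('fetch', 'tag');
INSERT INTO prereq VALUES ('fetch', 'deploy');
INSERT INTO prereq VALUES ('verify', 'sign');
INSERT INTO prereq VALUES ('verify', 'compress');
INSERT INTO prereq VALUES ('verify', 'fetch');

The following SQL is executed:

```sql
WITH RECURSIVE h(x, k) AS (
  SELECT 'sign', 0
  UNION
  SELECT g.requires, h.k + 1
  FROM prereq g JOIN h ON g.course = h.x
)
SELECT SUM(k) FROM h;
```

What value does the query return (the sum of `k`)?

Base: (sign, k=0).
Iteration 1: edges from {sign} -> (init, k=1), (notify, k=1).
Iteration 2: edges from {init,notify} -> (init, k=2).
Iteration 3: no outgoing edges from {init}; recursion stops.
SUM(k) = 0 + 1 + 1 + 2 = 4.

4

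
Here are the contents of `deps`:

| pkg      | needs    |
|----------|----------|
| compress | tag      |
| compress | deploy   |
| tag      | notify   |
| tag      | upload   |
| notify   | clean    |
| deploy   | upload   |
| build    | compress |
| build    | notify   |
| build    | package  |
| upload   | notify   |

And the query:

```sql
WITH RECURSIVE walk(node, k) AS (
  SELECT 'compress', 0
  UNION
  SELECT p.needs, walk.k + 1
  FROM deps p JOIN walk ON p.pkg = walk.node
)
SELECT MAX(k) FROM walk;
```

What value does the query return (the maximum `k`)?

Base: (compress, k=0).
Iteration 1: edges from {compress} -> (deploy, k=1), (tag, k=1).
Iteration 2: edges from {deploy,tag} -> (notify, k=2), (upload, k=2). [UNION drops 1 duplicate row(s)]
Iteration 3: edges from {notify,upload} -> (clean, k=3), (notify, k=3).
Iteration 4: edges from {clean,notify} -> (clean, k=4).
Iteration 5: no outgoing edges from {clean}; recursion stops.
k values: 0, 1, 1, 2, 2, 3, 3, 4; the maximum is 4.

4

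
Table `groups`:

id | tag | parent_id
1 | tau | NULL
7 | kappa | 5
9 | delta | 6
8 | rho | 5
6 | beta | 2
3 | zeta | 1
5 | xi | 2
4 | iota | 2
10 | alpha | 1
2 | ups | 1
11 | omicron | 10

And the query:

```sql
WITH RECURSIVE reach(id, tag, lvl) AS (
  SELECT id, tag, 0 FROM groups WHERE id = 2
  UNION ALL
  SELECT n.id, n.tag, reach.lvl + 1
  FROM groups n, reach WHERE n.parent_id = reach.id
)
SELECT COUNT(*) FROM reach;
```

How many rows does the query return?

7

Base: id=2 (ups) at lvl 0.
Iteration 1: rows with parent_id in {2} -> iota (id 4, lvl 1), xi (id 5, lvl 1), beta (id 6, lvl 1).
Iteration 2: rows with parent_id in {4,5,6} -> kappa (id 7, lvl 2), rho (id 8, lvl 2), delta (id 9, lvl 2).
Iteration 3: no rows with parent_id in {7,8,9}; recursion stops.
Total rows emitted: 7.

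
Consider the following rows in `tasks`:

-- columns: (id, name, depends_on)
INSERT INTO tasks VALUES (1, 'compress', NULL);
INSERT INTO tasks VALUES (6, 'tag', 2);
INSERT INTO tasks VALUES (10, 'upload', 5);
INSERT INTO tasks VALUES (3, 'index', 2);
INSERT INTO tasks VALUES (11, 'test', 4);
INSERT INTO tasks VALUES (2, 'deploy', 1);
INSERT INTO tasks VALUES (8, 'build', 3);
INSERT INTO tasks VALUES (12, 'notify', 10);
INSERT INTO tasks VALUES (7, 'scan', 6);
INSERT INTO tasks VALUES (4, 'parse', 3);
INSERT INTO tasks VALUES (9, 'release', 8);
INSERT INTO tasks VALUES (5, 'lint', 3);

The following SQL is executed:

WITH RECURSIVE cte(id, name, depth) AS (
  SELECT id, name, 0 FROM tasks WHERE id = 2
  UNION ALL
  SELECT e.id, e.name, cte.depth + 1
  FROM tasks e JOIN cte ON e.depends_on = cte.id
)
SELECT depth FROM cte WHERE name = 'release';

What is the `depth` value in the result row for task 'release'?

Base: id=2 (deploy) at depth 0.
Iteration 1: rows with depends_on in {2} -> index (id 3, depth 1), tag (id 6, depth 1).
Iteration 2: rows with depends_on in {3,6} -> parse (id 4, depth 2), lint (id 5, depth 2), scan (id 7, depth 2), build (id 8, depth 2).
Iteration 3: rows with depends_on in {4,5,7,8} -> release (id 9, depth 3), upload (id 10, depth 3), test (id 11, depth 3).
Iteration 4: rows with depends_on in {9,10,11} -> notify (id 12, depth 4).
Iteration 5: no rows with depends_on in {12}; recursion stops.

3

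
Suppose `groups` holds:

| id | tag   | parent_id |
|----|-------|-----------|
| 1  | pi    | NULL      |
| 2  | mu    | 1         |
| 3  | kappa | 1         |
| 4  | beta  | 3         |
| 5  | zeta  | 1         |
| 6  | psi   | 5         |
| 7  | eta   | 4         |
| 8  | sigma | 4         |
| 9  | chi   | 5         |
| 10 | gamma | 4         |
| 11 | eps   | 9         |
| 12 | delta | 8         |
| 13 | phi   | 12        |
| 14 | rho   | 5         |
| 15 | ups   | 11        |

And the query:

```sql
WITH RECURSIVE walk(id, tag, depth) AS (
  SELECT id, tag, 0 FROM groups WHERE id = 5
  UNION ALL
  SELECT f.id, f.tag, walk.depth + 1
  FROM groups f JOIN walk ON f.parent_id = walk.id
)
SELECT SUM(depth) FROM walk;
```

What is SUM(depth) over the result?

8

Base: id=5 (zeta) at depth 0.
Iteration 1: rows with parent_id in {5} -> psi (id 6, depth 1), chi (id 9, depth 1), rho (id 14, depth 1).
Iteration 2: rows with parent_id in {6,9,14} -> eps (id 11, depth 2).
Iteration 3: rows with parent_id in {11} -> ups (id 15, depth 3).
Iteration 4: no rows with parent_id in {15}; recursion stops.
SUM(depth) = 0 + 1 + 1 + 1 + 2 + 3 = 8.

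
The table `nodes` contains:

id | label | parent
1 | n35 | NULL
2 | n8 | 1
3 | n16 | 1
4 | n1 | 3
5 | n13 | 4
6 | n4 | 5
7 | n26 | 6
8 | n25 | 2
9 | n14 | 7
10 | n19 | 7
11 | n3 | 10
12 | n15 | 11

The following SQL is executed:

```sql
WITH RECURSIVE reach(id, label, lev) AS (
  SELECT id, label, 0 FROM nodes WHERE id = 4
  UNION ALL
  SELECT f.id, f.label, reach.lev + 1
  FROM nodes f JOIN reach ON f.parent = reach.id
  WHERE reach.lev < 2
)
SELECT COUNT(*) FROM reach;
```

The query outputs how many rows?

3

Base: id=4 (n1) at lev 0.
Iteration 1: rows with parent in {4} -> n13 (id 5, lev 1).
Iteration 2: rows with parent in {5} -> n4 (id 6, lev 2).
Iteration 3: lev < 2 fails for all current rows; recursion stops.
Total rows emitted: 3.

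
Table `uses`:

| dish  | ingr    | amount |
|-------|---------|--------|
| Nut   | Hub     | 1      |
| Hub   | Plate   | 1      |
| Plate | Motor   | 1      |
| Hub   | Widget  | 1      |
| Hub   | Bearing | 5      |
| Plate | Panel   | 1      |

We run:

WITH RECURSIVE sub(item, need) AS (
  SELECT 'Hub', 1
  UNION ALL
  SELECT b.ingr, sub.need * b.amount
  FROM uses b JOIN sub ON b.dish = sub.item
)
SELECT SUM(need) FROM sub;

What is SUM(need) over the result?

Base: (Hub, need=1).
Iteration 1: components of {Hub} -> Bearing = 1*5 = 5, Plate = 1*1 = 1, Widget = 1*1 = 1.
Iteration 2: components of {Bearing,Plate,Widget} -> Motor = 1*1 = 1, Panel = 1*1 = 1.
Iteration 3: no further components; recursion stops.
SUM(need) = 1 + 1 + 5 + 1 + 1 + 1 = 10.

10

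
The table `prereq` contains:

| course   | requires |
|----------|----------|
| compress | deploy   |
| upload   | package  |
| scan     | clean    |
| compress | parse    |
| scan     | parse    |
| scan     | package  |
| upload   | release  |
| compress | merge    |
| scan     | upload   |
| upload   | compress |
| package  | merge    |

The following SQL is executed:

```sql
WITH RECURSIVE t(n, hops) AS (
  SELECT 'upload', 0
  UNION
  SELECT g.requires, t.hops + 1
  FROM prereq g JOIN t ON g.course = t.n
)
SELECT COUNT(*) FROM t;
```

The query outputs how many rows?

7

Base: (upload, hops=0).
Iteration 1: edges from {upload} -> (compress, hops=1), (package, hops=1), (release, hops=1).
Iteration 2: edges from {compress,package,release} -> (deploy, hops=2), (merge, hops=2), (parse, hops=2). [UNION drops 1 duplicate row(s)]
Iteration 3: no outgoing edges from {deploy,merge,parse}; recursion stops.
Total rows emitted: 7.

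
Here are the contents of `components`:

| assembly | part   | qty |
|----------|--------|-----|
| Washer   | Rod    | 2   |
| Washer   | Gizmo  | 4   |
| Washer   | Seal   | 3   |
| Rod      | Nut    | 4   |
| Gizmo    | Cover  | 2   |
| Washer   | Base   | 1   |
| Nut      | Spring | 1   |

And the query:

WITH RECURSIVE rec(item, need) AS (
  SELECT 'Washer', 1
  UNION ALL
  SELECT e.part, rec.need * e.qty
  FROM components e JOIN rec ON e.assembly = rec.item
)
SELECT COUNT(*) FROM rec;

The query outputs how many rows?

Base: (Washer, need=1).
Iteration 1: components of {Washer} -> Base = 1*1 = 1, Gizmo = 1*4 = 4, Rod = 1*2 = 2, Seal = 1*3 = 3.
Iteration 2: components of {Base,Gizmo,Rod,Seal} -> Cover = 4*2 = 8, Nut = 2*4 = 8.
Iteration 3: components of {Cover,Nut} -> Spring = 8*1 = 8.
Iteration 4: no further components; recursion stops.
Total rows emitted: 8.

8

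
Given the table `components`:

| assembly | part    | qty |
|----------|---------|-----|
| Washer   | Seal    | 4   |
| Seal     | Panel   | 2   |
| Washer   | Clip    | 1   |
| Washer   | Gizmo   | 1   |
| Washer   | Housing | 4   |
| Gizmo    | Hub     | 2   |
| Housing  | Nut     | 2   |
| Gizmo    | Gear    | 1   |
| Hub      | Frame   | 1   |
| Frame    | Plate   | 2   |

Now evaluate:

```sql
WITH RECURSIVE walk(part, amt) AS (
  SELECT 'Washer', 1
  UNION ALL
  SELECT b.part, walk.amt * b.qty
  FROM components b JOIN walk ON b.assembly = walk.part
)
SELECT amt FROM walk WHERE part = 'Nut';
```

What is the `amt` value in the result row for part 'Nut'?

Base: (Washer, amt=1).
Iteration 1: components of {Washer} -> Clip = 1*1 = 1, Gizmo = 1*1 = 1, Housing = 1*4 = 4, Seal = 1*4 = 4.
Iteration 2: components of {Clip,Gizmo,Housing,Seal} -> Gear = 1*1 = 1, Hub = 1*2 = 2, Nut = 4*2 = 8, Panel = 4*2 = 8.
Iteration 3: components of {Gear,Hub,Nut,Panel} -> Frame = 2*1 = 2.
Iteration 4: components of {Frame} -> Plate = 2*2 = 4.
Iteration 5: no further components; recursion stops.

8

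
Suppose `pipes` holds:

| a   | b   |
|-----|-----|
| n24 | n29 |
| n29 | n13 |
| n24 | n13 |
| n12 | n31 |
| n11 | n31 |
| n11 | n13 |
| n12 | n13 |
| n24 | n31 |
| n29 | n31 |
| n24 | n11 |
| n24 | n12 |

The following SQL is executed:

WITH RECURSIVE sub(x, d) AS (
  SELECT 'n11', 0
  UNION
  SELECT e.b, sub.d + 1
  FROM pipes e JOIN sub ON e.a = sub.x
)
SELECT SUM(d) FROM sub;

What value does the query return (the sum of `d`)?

2

Base: (n11, d=0).
Iteration 1: edges from {n11} -> (n13, d=1), (n31, d=1).
Iteration 2: no outgoing edges from {n13,n31}; recursion stops.
SUM(d) = 0 + 1 + 1 = 2.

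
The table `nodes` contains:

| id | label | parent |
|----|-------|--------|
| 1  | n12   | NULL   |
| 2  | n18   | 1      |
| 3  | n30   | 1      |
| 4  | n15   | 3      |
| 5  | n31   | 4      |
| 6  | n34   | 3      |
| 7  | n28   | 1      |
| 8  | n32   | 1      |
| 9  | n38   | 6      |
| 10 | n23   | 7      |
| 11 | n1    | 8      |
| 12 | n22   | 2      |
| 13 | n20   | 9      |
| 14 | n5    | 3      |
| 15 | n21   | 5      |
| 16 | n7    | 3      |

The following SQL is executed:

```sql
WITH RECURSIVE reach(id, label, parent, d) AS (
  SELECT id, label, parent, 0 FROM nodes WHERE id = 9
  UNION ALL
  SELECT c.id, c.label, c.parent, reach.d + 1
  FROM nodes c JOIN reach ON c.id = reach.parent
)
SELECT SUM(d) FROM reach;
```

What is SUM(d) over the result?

6

Base: id=9 (n38), parent=6, d 0.
Iteration 1: join on id=6 -> n34 (id 6, parent=3, d 1).
Iteration 2: join on id=3 -> n30 (id 3, parent=1, d 2).
Iteration 3: join on id=1 -> n12 (id 1, parent=NULL, d 3).
Iteration 4: parent is NULL; no match; recursion stops.
SUM(d) = 0 + 1 + 2 + 3 = 6.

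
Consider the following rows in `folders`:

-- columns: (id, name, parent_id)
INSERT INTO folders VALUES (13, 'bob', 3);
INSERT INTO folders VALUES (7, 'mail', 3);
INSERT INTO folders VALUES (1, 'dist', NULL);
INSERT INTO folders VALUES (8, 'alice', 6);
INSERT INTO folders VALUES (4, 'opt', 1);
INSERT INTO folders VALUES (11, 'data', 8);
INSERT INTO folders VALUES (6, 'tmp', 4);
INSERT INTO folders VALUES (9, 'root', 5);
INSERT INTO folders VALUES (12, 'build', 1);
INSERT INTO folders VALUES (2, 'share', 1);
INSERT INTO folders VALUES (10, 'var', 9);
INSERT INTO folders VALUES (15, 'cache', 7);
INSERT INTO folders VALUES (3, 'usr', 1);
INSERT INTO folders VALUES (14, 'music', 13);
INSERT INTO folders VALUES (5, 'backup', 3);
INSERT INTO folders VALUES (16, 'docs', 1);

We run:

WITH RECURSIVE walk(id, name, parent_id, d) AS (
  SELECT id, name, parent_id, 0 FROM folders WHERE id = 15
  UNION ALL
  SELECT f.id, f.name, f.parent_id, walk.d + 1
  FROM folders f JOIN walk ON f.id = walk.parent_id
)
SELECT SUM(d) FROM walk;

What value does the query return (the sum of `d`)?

6

Base: id=15 (cache), parent_id=7, d 0.
Iteration 1: join on id=7 -> mail (id 7, parent_id=3, d 1).
Iteration 2: join on id=3 -> usr (id 3, parent_id=1, d 2).
Iteration 3: join on id=1 -> dist (id 1, parent_id=NULL, d 3).
Iteration 4: parent_id is NULL; no match; recursion stops.
SUM(d) = 0 + 1 + 2 + 3 = 6.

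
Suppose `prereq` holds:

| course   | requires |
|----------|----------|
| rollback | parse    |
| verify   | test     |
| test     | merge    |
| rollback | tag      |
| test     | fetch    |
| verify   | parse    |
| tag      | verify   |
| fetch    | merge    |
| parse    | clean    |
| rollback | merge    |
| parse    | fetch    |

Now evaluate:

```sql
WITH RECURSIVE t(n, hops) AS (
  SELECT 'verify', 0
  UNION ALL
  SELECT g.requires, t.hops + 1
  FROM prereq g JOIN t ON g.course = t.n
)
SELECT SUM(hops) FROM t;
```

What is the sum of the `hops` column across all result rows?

Base: (verify, hops=0).
Iteration 1: edges from {verify} -> (parse, hops=1), (test, hops=1).
Iteration 2: edges from {parse,test} -> (clean, hops=2), (fetch, hops=2) x2, (merge, hops=2). [UNION ALL keeps all 4 new rows, including repeats]
Iteration 3: edges from {clean,fetch,merge} -> (merge, hops=3) x2. [UNION ALL keeps all 2 new rows, including repeats]
Iteration 4: no outgoing edges from {merge}; recursion stops.
SUM(hops) = 0 + 1 + 1 + 2 + 2 + 2 + 2 + 3 + 3 = 16.

16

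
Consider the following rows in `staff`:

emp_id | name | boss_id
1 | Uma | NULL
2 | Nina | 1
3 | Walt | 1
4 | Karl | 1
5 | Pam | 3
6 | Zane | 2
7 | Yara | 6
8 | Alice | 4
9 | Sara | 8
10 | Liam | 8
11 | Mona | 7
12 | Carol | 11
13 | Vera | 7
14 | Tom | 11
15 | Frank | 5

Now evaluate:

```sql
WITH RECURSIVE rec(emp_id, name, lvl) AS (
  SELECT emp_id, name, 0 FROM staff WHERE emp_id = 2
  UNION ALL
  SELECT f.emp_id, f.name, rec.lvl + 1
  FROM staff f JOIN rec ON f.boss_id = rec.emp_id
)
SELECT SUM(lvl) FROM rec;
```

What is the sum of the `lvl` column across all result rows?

17

Base: emp_id=2 (Nina) at lvl 0.
Iteration 1: rows with boss_id in {2} -> Zane (id 6, lvl 1).
Iteration 2: rows with boss_id in {6} -> Yara (id 7, lvl 2).
Iteration 3: rows with boss_id in {7} -> Mona (id 11, lvl 3), Vera (id 13, lvl 3).
Iteration 4: rows with boss_id in {11,13} -> Carol (id 12, lvl 4), Tom (id 14, lvl 4).
Iteration 5: no rows with boss_id in {12,14}; recursion stops.
SUM(lvl) = 0 + 1 + 2 + 3 + 3 + 4 + 4 = 17.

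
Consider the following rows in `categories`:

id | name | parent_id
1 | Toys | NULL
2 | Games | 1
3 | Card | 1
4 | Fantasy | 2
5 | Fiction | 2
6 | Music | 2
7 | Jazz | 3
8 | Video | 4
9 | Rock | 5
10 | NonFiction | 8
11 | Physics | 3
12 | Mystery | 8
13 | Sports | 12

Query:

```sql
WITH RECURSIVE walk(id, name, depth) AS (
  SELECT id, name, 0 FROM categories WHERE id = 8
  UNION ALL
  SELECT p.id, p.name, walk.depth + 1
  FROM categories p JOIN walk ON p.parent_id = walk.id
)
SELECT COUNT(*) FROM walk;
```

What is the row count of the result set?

Base: id=8 (Video) at depth 0.
Iteration 1: rows with parent_id in {8} -> NonFiction (id 10, depth 1), Mystery (id 12, depth 1).
Iteration 2: rows with parent_id in {10,12} -> Sports (id 13, depth 2).
Iteration 3: no rows with parent_id in {13}; recursion stops.
Total rows emitted: 4.

4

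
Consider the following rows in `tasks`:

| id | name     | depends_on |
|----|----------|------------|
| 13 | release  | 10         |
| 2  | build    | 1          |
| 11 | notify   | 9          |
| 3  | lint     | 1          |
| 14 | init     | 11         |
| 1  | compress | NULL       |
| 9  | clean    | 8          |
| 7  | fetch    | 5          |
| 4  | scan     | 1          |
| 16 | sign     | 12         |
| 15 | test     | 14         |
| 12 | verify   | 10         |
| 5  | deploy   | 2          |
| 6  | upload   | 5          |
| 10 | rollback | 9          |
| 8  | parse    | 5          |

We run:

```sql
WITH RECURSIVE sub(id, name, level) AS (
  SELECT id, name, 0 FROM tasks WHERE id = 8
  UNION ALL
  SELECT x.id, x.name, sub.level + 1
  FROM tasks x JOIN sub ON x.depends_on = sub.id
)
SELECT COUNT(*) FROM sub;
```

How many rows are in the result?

9

Base: id=8 (parse) at level 0.
Iteration 1: rows with depends_on in {8} -> clean (id 9, level 1).
Iteration 2: rows with depends_on in {9} -> rollback (id 10, level 2), notify (id 11, level 2).
Iteration 3: rows with depends_on in {10,11} -> verify (id 12, level 3), release (id 13, level 3), init (id 14, level 3).
Iteration 4: rows with depends_on in {12,13,14} -> test (id 15, level 4), sign (id 16, level 4).
Iteration 5: no rows with depends_on in {15,16}; recursion stops.
Total rows emitted: 9.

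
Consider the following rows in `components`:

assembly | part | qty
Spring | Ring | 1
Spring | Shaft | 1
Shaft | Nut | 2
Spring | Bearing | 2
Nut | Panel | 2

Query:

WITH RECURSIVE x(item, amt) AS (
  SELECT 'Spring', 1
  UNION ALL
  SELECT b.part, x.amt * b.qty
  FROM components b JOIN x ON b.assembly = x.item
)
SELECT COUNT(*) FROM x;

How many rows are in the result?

Base: (Spring, amt=1).
Iteration 1: components of {Spring} -> Bearing = 1*2 = 2, Ring = 1*1 = 1, Shaft = 1*1 = 1.
Iteration 2: components of {Bearing,Ring,Shaft} -> Nut = 1*2 = 2.
Iteration 3: components of {Nut} -> Panel = 2*2 = 4.
Iteration 4: no further components; recursion stops.
Total rows emitted: 6.

6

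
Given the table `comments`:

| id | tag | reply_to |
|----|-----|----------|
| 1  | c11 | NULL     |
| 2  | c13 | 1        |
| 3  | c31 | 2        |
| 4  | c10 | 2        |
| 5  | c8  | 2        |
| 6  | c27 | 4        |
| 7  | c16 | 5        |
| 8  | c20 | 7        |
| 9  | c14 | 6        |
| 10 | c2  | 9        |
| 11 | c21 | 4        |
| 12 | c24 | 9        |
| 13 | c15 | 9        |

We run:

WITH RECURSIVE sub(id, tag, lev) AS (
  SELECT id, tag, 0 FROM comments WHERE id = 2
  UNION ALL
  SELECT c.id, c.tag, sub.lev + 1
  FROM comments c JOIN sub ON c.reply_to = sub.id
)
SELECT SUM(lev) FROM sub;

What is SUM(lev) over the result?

27

Base: id=2 (c13) at lev 0.
Iteration 1: rows with reply_to in {2} -> c31 (id 3, lev 1), c10 (id 4, lev 1), c8 (id 5, lev 1).
Iteration 2: rows with reply_to in {3,4,5} -> c27 (id 6, lev 2), c16 (id 7, lev 2), c21 (id 11, lev 2).
Iteration 3: rows with reply_to in {6,7,11} -> c20 (id 8, lev 3), c14 (id 9, lev 3).
Iteration 4: rows with reply_to in {8,9} -> c2 (id 10, lev 4), c24 (id 12, lev 4), c15 (id 13, lev 4).
Iteration 5: no rows with reply_to in {10,12,13}; recursion stops.
SUM(lev) = 0 + 1 + 1 + 1 + 2 + 2 + 2 + 3 + 3 + 4 + 4 + 4 = 27.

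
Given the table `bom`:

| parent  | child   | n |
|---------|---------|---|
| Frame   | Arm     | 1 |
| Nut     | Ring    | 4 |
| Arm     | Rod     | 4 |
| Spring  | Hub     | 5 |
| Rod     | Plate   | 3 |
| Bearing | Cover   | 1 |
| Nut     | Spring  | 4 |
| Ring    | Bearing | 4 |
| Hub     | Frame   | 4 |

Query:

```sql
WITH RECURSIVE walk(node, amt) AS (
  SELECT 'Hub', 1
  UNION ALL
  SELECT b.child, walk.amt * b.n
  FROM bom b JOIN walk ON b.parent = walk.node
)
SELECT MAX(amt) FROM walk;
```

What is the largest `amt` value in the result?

Base: (Hub, amt=1).
Iteration 1: components of {Hub} -> Frame = 1*4 = 4.
Iteration 2: components of {Frame} -> Arm = 4*1 = 4.
Iteration 3: components of {Arm} -> Rod = 4*4 = 16.
Iteration 4: components of {Rod} -> Plate = 16*3 = 48.
Iteration 5: no further components; recursion stops.
amt values: 1, 4, 4, 16, 48; the maximum is 48.

48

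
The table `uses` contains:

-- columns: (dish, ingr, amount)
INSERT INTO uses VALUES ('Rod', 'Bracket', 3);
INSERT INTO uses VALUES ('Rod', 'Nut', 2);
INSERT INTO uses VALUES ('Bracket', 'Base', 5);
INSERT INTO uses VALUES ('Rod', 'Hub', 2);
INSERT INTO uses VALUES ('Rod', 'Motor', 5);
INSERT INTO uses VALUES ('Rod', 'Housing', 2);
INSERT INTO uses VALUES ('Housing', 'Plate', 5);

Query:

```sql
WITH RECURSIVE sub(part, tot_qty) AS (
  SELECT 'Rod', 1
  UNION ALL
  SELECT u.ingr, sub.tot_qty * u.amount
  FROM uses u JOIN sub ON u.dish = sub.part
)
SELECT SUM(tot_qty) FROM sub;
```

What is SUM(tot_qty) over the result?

40

Base: (Rod, tot_qty=1).
Iteration 1: components of {Rod} -> Bracket = 1*3 = 3, Housing = 1*2 = 2, Hub = 1*2 = 2, Motor = 1*5 = 5, Nut = 1*2 = 2.
Iteration 2: components of {Bracket,Housing,Hub,Motor,Nut} -> Base = 3*5 = 15, Plate = 2*5 = 10.
Iteration 3: no further components; recursion stops.
SUM(tot_qty) = 1 + 2 + 2 + 2 + 3 + 5 + 10 + 15 = 40.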